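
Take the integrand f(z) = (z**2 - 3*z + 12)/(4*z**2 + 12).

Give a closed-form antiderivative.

A first test for any F(z): its z-derivative must equal f(z) identically.
Check: d/dz[z/4 - 3*log(z**2 + 3)/8 + 3*sqrt(3)*atan(sqrt(3)*z/3)/4] = (z**2 - 3*z + 12)/(4*z**2 + 12) = f(z).

An antiderivative is F(z) = z/4 - 3*log(z**2 + 3)/8 + 3*sqrt(3)*atan(sqrt(3)*z/3)/4.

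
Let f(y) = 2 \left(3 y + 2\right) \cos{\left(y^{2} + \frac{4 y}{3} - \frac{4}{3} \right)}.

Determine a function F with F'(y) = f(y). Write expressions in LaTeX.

The substitution u = y^{2} + \frac{4 y}{3} - \frac{4}{3} works: f is exactly (dF/du)*(du/dy) for that inner function.
Check: d/dy[3 \sin{\left(y^{2} + \frac{4 y}{3} - \frac{4}{3} \right)}] = 6 y \cos{\left(y^{2} + \frac{4 y}{3} - \frac{4}{3} \right)} + 4 \cos{\left(y^{2} + \frac{4 y}{3} - \frac{4}{3} \right)}, which equals f(y).

An antiderivative is F(y) = 3 \sin{\left(y^{2} + \frac{4 y}{3} - \frac{4}{3} \right)}.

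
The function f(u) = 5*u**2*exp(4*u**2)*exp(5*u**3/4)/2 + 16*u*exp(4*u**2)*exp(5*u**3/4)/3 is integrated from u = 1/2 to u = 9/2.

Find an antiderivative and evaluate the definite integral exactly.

Antiderivative: F(u) = 2*exp(4*u**2)*exp(5*u**3/4)/3; value = -2*exp(37/32)/3 + 2*exp(6237/32)/3

The substitution w = 5*u**3/4 + 4*u**2 works: f is exactly (dF/dw)*(dw/du) for that inner function.
F(u) = 2*exp(4*u**2)*exp(5*u**3/4)/3 is an antiderivative of f.
Check: d/du[2*exp(4*u**2)*exp(5*u**3/4)/3] = 5*u**2*exp(4*u**2)*exp(5*u**3/4)/2 + 16*u*exp(4*u**2)*exp(5*u**3/4)/3 = f(u).
F(9/2) = 2*exp(6237/32)/3; F(1/2) = 2*exp(37/32)/3.
Integral = F(9/2) - F(1/2) = -2*exp(37/32)/3 + 2*exp(6237/32)/3.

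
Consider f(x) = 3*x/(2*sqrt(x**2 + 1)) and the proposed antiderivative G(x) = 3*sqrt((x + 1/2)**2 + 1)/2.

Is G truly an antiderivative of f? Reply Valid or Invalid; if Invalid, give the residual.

Invalid: d/dx[G] - f = (6*x*sqrt(x**2 + 1) - 3*x*sqrt(4*x**2 + 4*x + 5) + 3*sqrt(x**2 + 1))/(2*sqrt(x**2 + 1)*sqrt(4*x**2 + 4*x + 5)), which is not 0.

d/dx[G] = (6*x + 3)/(2*sqrt(4*x**2 + 4*x + 5))
d/dx[G] - f(x) = (6*x*sqrt(x**2 + 1) - 3*x*sqrt(4*x**2 + 4*x + 5) + 3*sqrt(x**2 + 1))/(2*sqrt(x**2 + 1)*sqrt(4*x**2 + 4*x + 5)) != 0.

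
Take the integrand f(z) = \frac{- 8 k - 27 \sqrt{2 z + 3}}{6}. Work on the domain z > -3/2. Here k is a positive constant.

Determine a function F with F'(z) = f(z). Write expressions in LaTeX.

An antiderivative is F(z) = - \frac{8 k z + 18 z \sqrt{2 z + 3} + 27 \sqrt{2 z + 3}}{6}.

Any candidate F(z) must reproduce f(z) exactly when differentiated.
Check: d/dz[- \frac{8 k z + 18 z \sqrt{2 z + 3} + 27 \sqrt{2 z + 3}}{6}] = \frac{- 8 k \sqrt{2 z + 3} - 54 z - 81}{6 \sqrt{2 z + 3}}, which equals f(z).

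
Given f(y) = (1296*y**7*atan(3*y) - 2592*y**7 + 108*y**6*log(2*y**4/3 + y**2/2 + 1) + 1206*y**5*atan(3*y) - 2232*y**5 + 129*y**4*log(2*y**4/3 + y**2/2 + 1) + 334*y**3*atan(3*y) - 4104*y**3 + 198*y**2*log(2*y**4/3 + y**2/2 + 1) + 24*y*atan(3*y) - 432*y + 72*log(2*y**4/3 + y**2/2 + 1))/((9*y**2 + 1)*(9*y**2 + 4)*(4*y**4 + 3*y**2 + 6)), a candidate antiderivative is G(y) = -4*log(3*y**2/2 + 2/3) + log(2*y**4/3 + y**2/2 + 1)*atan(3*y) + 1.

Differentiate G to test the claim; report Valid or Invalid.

Valid - differentiating G returns exactly f.

d/dy[G] = (1296*y**7*atan(3*y) - 2592*y**7 + 108*y**6*log(2*y**4/3 + y**2/2 + 1) + 1206*y**5*atan(3*y) - 2232*y**5 + 129*y**4*log(2*y**4/3 + y**2/2 + 1) + 334*y**3*atan(3*y) - 4104*y**3 + 198*y**2*log(2*y**4/3 + y**2/2 + 1) + 24*y*atan(3*y) - 432*y + 72*log(2*y**4/3 + y**2/2 + 1))/(324*y**8 + 423*y**6 + 637*y**4 + 282*y**2 + 24)
This equals f(y) exactly, so the claim holds.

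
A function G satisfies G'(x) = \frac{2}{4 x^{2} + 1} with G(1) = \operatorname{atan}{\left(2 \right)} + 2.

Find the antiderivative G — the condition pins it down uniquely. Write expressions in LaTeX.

G(x) = \operatorname{atan}{\left(2 x \right)} + 2

For G(x) to be correct, d/dx[G] must agree with the stated G'(x) identically.
A general antiderivative is \operatorname{atan}{\left(2 x \right)} + C.
The condition gives C = \operatorname{atan}{\left(2 \right)} + 2 - (\operatorname{atan}{\left(2 \right)}) = 2.
So G(x) = \operatorname{atan}{\left(2 x \right)} + 2.
Check: d/dx[\operatorname{atan}{\left(2 x \right)} + 2] = \frac{2}{4 x^{2} + 1} = G'(x).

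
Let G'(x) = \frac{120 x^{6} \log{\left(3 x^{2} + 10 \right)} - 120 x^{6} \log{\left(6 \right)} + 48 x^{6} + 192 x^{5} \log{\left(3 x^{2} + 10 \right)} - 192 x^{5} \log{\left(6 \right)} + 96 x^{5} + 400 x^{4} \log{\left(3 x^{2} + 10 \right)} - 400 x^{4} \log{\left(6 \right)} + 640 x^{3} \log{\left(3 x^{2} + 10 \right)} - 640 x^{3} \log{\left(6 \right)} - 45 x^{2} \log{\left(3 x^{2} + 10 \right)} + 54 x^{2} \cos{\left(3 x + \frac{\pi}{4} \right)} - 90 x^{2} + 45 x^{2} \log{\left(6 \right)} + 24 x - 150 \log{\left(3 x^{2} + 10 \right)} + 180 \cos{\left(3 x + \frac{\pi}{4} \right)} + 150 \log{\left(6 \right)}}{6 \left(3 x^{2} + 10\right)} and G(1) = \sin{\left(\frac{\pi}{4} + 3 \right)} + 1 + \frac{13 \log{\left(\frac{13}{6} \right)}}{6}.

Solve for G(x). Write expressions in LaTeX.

G(x) = \frac{8 x^{5} \log{\left(\frac{x^{2}}{2} + \frac{5}{3} \right)} + 16 x^{4} \log{\left(\frac{x^{2}}{2} + \frac{5}{3} \right)} - 15 x \log{\left(\frac{x^{2}}{2} + \frac{5}{3} \right)} + 4 \log{\left(\frac{x^{2}}{2} + \frac{5}{3} \right)} + 6 \sin{\left(3 x + \frac{\pi}{4} \right)} + 6}{6}

Since d/dx undoes antidifferentiation here, G(x) must give back the stated G'(x).
A general antiderivative is 2 \left(\frac{2 x^{5}}{3} + \frac{4 x^{4}}{3} - \frac{5 x}{4} + \frac{1}{3}\right) \log{\left(\frac{x^{2}}{2} + \frac{5}{3} \right)} + \sin{\left(3 x + \frac{\pi}{4} \right)} + C.
The condition gives C = \sin{\left(\frac{\pi}{4} + 3 \right)} + 1 + \frac{13 \log{\left(\frac{13}{6} \right)}}{6} - (\sin{\left(\frac{\pi}{4} + 3 \right)} + \frac{13 \log{\left(\frac{13}{6} \right)}}{6}) = 1.
So G(x) = \frac{8 x^{5} \log{\left(\frac{x^{2}}{2} + \frac{5}{3} \right)} + 16 x^{4} \log{\left(\frac{x^{2}}{2} + \frac{5}{3} \right)} - 15 x \log{\left(\frac{x^{2}}{2} + \frac{5}{3} \right)} + 4 \log{\left(\frac{x^{2}}{2} + \frac{5}{3} \right)} + 6 \sin{\left(3 x + \frac{\pi}{4} \right)} + 6}{6}.
Check: d/dx[\frac{8 x^{5} \log{\left(\frac{x^{2}}{2} + \frac{5}{3} \right)} + 16 x^{4} \log{\left(\frac{x^{2}}{2} + \frac{5}{3} \right)} - 15 x \log{\left(\frac{x^{2}}{2} + \frac{5}{3} \right)} + 4 \log{\left(\frac{x^{2}}{2} + \frac{5}{3} \right)} + 6 \sin{\left(3 x + \frac{\pi}{4} \right)} + 6}{6}] = \frac{120 x^{6} \log{\left(3 x^{2} + 10 \right)} - 120 x^{6} \log{\left(6 \right)} + 48 x^{6} + 192 x^{5} \log{\left(3 x^{2} + 10 \right)} - 192 x^{5} \log{\left(6 \right)} + 96 x^{5} + 400 x^{4} \log{\left(3 x^{2} + 10 \right)} - 400 x^{4} \log{\left(6 \right)} + 640 x^{3} \log{\left(3 x^{2} + 10 \right)} - 640 x^{3} \log{\left(6 \right)} - 45 x^{2} \log{\left(3 x^{2} + 10 \right)} + 54 x^{2} \cos{\left(3 x + \frac{\pi}{4} \right)} - 90 x^{2} + 45 x^{2} \log{\left(6 \right)} + 24 x - 150 \log{\left(3 x^{2} + 10 \right)} + 180 \cos{\left(3 x + \frac{\pi}{4} \right)} + 150 \log{\left(6 \right)}}{18 x^{2} + 60}, which equals G'(x).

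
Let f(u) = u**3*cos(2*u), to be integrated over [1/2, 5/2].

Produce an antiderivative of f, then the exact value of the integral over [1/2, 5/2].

Antiderivative: F(u) = (4*u**3*sin(2*u) + 6*u**2*cos(2*u) - 6*u*sin(2*u) - 3*cos(2*u))/8; value = 95*sin(5)/16 + 3*cos(1)/16 + 5*sin(1)/16 + 69*cos(5)/16

Whatever form F(u) takes, F'(u) = f(u) is non-negotiable.
F(u) = (4*u**3*sin(2*u) + 6*u**2*cos(2*u) - 6*u*sin(2*u) - 3*cos(2*u))/8 is an antiderivative of f.
Check: d/du[(4*u**3*sin(2*u) + 6*u**2*cos(2*u) - 6*u*sin(2*u) - 3*cos(2*u))/8] = u**3*cos(2*u) = f(u).
F(5/2) = 95*sin(5)/16 + 69*cos(5)/16; F(1/2) = -5*sin(1)/16 - 3*cos(1)/16.
Integral = F(5/2) - F(1/2) = 95*sin(5)/16 + 3*cos(1)/16 + 5*sin(1)/16 + 69*cos(5)/16.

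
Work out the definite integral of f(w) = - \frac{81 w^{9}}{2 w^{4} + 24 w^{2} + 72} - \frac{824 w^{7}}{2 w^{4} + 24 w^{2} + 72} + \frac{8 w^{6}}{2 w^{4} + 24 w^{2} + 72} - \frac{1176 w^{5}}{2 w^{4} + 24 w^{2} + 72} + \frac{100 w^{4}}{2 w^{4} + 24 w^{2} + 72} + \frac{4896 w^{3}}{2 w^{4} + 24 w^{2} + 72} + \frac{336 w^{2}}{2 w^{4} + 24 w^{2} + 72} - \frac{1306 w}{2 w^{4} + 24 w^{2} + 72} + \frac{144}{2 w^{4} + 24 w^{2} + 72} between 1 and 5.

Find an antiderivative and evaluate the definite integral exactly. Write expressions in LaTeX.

Integrate term by term and add the pieces.
F(w) = \frac{60 w^{4} \left(w^{2} + 6\right) + 16 w^{3} \left(w^{2} + 6\right) - 15 w^{2} + 24 w \left(w^{2} + 6\right) - 3 \left(w^{2} + 6\right) \left(3 w^{2} - 2\right)^{3} - 60}{12 \left(w^{2} + 6\right)} is an antiderivative of f.
Check: d/dw[\frac{60 w^{4} \left(w^{2} + 6\right) + 16 w^{3} \left(w^{2} + 6\right) - 15 w^{2} + 24 w \left(w^{2} + 6\right) - 3 \left(w^{2} + 6\right) \left(3 w^{2} - 2\right)^{3} - 60}{12 \left(w^{2} + 6\right)}] = \frac{- 81 w^{9} - 824 w^{7} + 8 w^{6} - 1176 w^{5} + 100 w^{4} + 4896 w^{3} + 336 w^{2} - 1306 w + 144}{2 w^{4} + 24 w^{2} + 72}, which equals f(w).
F(5) = - \frac{8737699}{93}; F(1) = \frac{151}{21}.
Integral = F(5) - F(1) = - \frac{61168574}{651}.

Antiderivative: F(w) = \frac{60 w^{4} \left(w^{2} + 6\right) + 16 w^{3} \left(w^{2} + 6\right) - 15 w^{2} + 24 w \left(w^{2} + 6\right) - 3 \left(w^{2} + 6\right) \left(3 w^{2} - 2\right)^{3} - 60}{12 \left(w^{2} + 6\right)}; value = - \frac{61168574}{651}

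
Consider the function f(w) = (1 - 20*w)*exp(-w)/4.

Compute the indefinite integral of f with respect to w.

f has the shape u'v + uv' for u = 5*w + 19/4 and v = exp(-w) — it is the derivative of the product u*v.
Check: d/dw[(20*w + 19)*exp(-w)/4] = (1 - 20*w)*exp(-w)/4 = f(w).

F(w) = (20*w + 19)*exp(-w)/4 + C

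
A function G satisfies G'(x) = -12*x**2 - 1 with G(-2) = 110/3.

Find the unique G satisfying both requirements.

G(x) = -4*x**3 - x + 8/3

Whatever form G(x) takes, its d/dx must return the stated G'(x).
A general antiderivative is -4*x**3 - x + 2/3 + C.
The condition gives C = 110/3 - (104/3) = 2.
So G(x) = -4*x**3 - x + 8/3.
Check: d/dx[-4*x**3 - x + 8/3] = -12*x**2 - 1 = G'(x).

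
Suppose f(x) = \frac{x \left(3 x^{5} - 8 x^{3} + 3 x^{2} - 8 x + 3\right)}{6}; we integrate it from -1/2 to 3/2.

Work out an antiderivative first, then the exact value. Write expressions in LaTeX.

Antiderivative: F(x) = \frac{x^{2} \left(180 x^{5} - 672 x^{3} + 315 x^{2} - 1120 x + 630\right)}{2520}; value = - \frac{25057}{20160}

A candidate is checked by its d/dx: the result must match f(x).
F(x) = \frac{x^{2} \left(180 x^{5} - 672 x^{3} + 315 x^{2} - 1120 x + 630\right)}{2520} is an antiderivative of f.
Check: d/dx[\frac{x^{2} \left(180 x^{5} - 672 x^{3} + 315 x^{2} - 1120 x + 630\right)}{2520}] = \frac{x^{6}}{2} - \frac{4 x^{4}}{3} + \frac{x^{3}}{2} - \frac{4 x^{2}}{3} + \frac{x}{2}, which equals f(x).
F(3/2) = - \frac{9939}{8960}; F(-1/2) = \frac{10777}{80640}.
Integral = F(3/2) - F(-1/2) = - \frac{25057}{20160}.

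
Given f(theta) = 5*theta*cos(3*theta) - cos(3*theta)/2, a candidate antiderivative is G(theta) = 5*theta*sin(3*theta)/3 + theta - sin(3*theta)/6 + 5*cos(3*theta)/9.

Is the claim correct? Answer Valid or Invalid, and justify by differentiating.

d/dtheta[G] = 5*theta*cos(3*theta) - cos(3*theta)/2 + 1
d/dtheta[G] - f(theta) = 1 != 0.

Invalid: d/dtheta[G] - f = 1, which is not 0.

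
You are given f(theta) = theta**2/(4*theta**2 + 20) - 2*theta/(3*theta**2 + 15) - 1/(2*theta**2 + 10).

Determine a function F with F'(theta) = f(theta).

An antiderivative is F(theta) = (15*theta - 20*log(theta**2 + 5) - 21*sqrt(5)*atan(sqrt(5)*theta/5))/60.

Integrate term by term and add the pieces.
Check: d/dtheta[(15*theta - 20*log(theta**2 + 5) - 21*sqrt(5)*atan(sqrt(5)*theta/5))/60] = (3*theta**2 - 8*theta - 6)/(12*theta**2 + 60), which equals f(theta).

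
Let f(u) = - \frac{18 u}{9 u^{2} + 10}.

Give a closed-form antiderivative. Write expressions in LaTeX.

The substitution w = \frac{3 u^{2}}{2} + \frac{5}{3} works: f is exactly (dF/dw)*(dw/du) for that inner function.
Check: d/du[- \log{\left(\frac{3 u^{2}}{2} + \frac{5}{3} \right)}] = - \frac{18 u}{9 u^{2} + 10} = f(u).

An antiderivative is F(u) = - \log{\left(\frac{3 u^{2}}{2} + \frac{5}{3} \right)}.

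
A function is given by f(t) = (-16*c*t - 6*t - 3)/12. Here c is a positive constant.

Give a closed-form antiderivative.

An antiderivative is F(t) = -t*(8*c*t + 3*t + 3)/12.

A candidate is checked by its d/dt: the result must match f(t).
Check: d/dt[-t*(8*c*t + 3*t + 3)/12] = -4*c*t/3 - t/2 - 1/4, which equals f(t).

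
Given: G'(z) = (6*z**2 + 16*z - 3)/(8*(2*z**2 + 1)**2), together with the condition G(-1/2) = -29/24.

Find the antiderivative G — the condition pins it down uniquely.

G(z) = (-16*z**2 - 3*z - 12)/(8*(2*z**2 + 1))

Recognize the product-rule pattern: G'(z) = u'v + uv' with u = 1/(4*z**2 + 2), v = -3*z/4 - 1, so integration by parts undoes it.
A general antiderivative is (-3*z/4 - 1)/(4*z**2 + 2) + C.
The condition gives C = -29/24 - (-5/24) = -1.
So G(z) = (-16*z**2 - 3*z - 12)/(8*(2*z**2 + 1)).
Check: d/dz[(-16*z**2 - 3*z - 12)/(8*(2*z**2 + 1))] = (6*z**2 + 16*z - 3)/(32*z**4 + 32*z**2 + 8), which equals G'(z).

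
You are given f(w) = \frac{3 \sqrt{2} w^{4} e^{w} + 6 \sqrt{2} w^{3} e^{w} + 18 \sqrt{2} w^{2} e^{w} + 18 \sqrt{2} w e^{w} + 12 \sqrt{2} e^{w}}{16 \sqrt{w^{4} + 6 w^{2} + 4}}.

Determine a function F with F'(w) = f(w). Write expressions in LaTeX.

An antiderivative is F(w) = \frac{3 \sqrt{\frac{w^{4}}{2} + 3 w^{2} + 2} e^{w}}{8}.

Recognize the product-rule pattern: f = u'v + uv' with u = \frac{3 \sqrt{\frac{w^{4}}{2} + 3 w^{2} + 2}}{8}, v = e^{w}, so integration by parts undoes it.
Check: d/dw[\frac{3 \sqrt{\frac{w^{4}}{2} + 3 w^{2} + 2} e^{w}}{8}] = \frac{\sqrt{2} \left(3 w^{4} e^{w} + 6 w^{3} e^{w} + 18 w^{2} e^{w} + 18 w e^{w} + 12 e^{w}\right)}{16 \sqrt{w^{4} + 6 w^{2} + 4}}, which equals f(w).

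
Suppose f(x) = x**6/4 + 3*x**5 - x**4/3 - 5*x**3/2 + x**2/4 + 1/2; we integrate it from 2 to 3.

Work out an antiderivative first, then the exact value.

Antiderivative: F(x) = x*(30*x**6 + 420*x**5 - 56*x**4 - 525*x**3 + 70*x**2 + 420)/840; value = 296879/840

Integrate term by term and add the pieces.
F(x) = x*(30*x**6 + 420*x**5 - 56*x**4 - 525*x**3 + 70*x**2 + 420)/840 is an antiderivative of f.
Check: d/dx[x*(30*x**6 + 420*x**5 - 56*x**4 - 525*x**3 + 70*x**2 + 420)/840] = x**6/4 + 3*x**5 - x**4/3 - 5*x**3/2 + x**2/4 + 1/2 = f(x).
F(3) = 106269/280; F(2) = 2741/105.
Integral = F(3) - F(2) = 296879/840.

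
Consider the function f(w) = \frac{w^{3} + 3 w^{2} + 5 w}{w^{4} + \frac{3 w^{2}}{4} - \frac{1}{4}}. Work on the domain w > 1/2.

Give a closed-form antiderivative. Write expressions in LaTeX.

Factor the denominator (\left(2 w - 1\right) \left(2 w + 1\right) \left(w^{2} + 1\right)) and decompose: f = - \frac{4 \left(4 w - 3\right)}{5 \left(w^{2} + 1\right)} + \frac{3}{2 w + 1} + \frac{27}{5 \left(2 w - 1\right)}; each piece integrates to a log, atan, or power term.
Check: d/dw[\frac{27 \log{\left(w - \frac{1}{2} \right)}}{10} + \frac{3 \log{\left(w + \frac{1}{2} \right)}}{2} - \frac{8 \log{\left(w^{2} + 1 \right)}}{5} + \frac{12 \operatorname{atan}{\left(w \right)}}{5}] = \frac{4 w^{3} + 12 w^{2} + 20 w}{4 w^{4} + 3 w^{2} - 1}, which equals f(w).

An antiderivative is F(w) = \frac{27 \log{\left(w - \frac{1}{2} \right)}}{10} + \frac{3 \log{\left(w + \frac{1}{2} \right)}}{2} - \frac{8 \log{\left(w^{2} + 1 \right)}}{5} + \frac{12 \operatorname{atan}{\left(w \right)}}{5}.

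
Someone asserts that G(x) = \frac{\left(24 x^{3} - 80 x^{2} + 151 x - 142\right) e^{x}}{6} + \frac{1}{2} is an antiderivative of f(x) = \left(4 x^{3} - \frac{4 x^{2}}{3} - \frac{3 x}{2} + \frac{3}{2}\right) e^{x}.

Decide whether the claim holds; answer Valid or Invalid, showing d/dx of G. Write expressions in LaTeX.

Valid - differentiating G returns exactly f.

d/dx[G] = 4 x^{3} e^{x} - \frac{4 x^{2} e^{x}}{3} - \frac{3 x e^{x}}{2} + \frac{3 e^{x}}{2}
This equals f(x) exactly, so the claim holds.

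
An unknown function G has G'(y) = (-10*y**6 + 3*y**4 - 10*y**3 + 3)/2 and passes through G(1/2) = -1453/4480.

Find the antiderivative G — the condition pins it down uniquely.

G(y) = -5*y**7/7 + 3*y**5/10 - 5*y**4/4 + 3*y/2 - 1

For G(y) to be correct, d/dy[G] must agree with the stated G'(y) identically.
A general antiderivative is -5*y**7/7 + 3*y**5/10 - 5*y**4/4 + 3*y/2 + C.
The condition gives C = -1453/4480 - (3027/4480) = -1.
So G(y) = -5*y**7/7 + 3*y**5/10 - 5*y**4/4 + 3*y/2 - 1.
Check: d/dy[-5*y**7/7 + 3*y**5/10 - 5*y**4/4 + 3*y/2 - 1] = -5*y**6 + 3*y**4/2 - 5*y**3 + 3/2, which equals G'(y).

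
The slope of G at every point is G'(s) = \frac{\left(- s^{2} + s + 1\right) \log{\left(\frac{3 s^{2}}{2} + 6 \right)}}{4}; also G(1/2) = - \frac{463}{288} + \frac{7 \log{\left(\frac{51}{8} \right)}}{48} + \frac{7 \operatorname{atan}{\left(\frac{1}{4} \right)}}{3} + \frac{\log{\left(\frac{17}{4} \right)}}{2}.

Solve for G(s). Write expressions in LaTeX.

Whatever form G(s) takes, its d/ds must return the stated G'(s).
A general antiderivative is \frac{s^{3}}{18} - \frac{s^{2}}{8} - \frac{7 s}{6} + \left(- \frac{s^{3}}{12} + \frac{s^{2}}{8} + \frac{s}{4}\right) \log{\left(\frac{3 s^{2}}{2} + 6 \right)} + \frac{\log{\left(s^{2} + 4 \right)}}{2} + \frac{7 \operatorname{atan}{\left(\frac{s}{2} \right)}}{3} + C.
The condition gives C = - \frac{463}{288} + \frac{7 \log{\left(\frac{51}{8} \right)}}{48} + \frac{7 \operatorname{atan}{\left(\frac{1}{4} \right)}}{3} + \frac{\log{\left(\frac{17}{4} \right)}}{2} - (- \frac{175}{288} + \frac{7 \log{\left(\frac{51}{8} \right)}}{48} + \frac{7 \operatorname{atan}{\left(\frac{1}{4} \right)}}{3} + \frac{\log{\left(\frac{17}{4} \right)}}{2}) = -1.
So G(s) = - \frac{s^{3} \log{\left(\frac{3 s^{2}}{2} + 6 \right)}}{12} + \frac{s^{3}}{18} + \frac{s^{2} \log{\left(\frac{3 s^{2}}{2} + 6 \right)}}{8} - \frac{s^{2}}{8} + \frac{s \log{\left(\frac{3 s^{2}}{2} + 6 \right)}}{4} - \frac{7 s}{6} + \frac{\log{\left(s^{2} + 4 \right)}}{2} + \frac{7 \operatorname{atan}{\left(\frac{s}{2} \right)}}{3} - 1.
Check: d/ds[- \frac{s^{3} \log{\left(\frac{3 s^{2}}{2} + 6 \right)}}{12} + \frac{s^{3}}{18} + \frac{s^{2} \log{\left(\frac{3 s^{2}}{2} + 6 \right)}}{8} - \frac{s^{2}}{8} + \frac{s \log{\left(\frac{3 s^{2}}{2} + 6 \right)}}{4} - \frac{7 s}{6} + \frac{\log{\left(s^{2} + 4 \right)}}{2} + \frac{7 \operatorname{atan}{\left(\frac{s}{2} \right)}}{3} - 1] = - \frac{s^{2} \log{\left(\frac{s^{2}}{2} + 2 \right)}}{4} - \frac{s^{2} \log{\left(3 \right)}}{4} + \frac{s \log{\left(\frac{s^{2}}{2} + 2 \right)}}{4} + \frac{s \log{\left(3 \right)}}{4} + \frac{\log{\left(\frac{s^{2}}{2} + 2 \right)}}{4} + \frac{\log{\left(3 \right)}}{4}, which equals G'(s).

G(s) = - \frac{s^{3} \log{\left(\frac{3 s^{2}}{2} + 6 \right)}}{12} + \frac{s^{3}}{18} + \frac{s^{2} \log{\left(\frac{3 s^{2}}{2} + 6 \right)}}{8} - \frac{s^{2}}{8} + \frac{s \log{\left(\frac{3 s^{2}}{2} + 6 \right)}}{4} - \frac{7 s}{6} + \frac{\log{\left(s^{2} + 4 \right)}}{2} + \frac{7 \operatorname{atan}{\left(\frac{s}{2} \right)}}{3} - 1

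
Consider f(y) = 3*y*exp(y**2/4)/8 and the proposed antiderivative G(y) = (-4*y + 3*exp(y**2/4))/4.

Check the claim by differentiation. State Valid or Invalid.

d/dy[G] = 3*y*exp(y**2/4)/8 - 1
d/dy[G] - f(y) = -1 != 0.

Invalid: d/dy[G] - f = -1, which is not 0.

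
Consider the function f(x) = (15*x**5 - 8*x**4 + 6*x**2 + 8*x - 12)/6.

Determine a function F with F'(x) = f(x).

An antiderivative is F(x) = x*(25*x**5 - 16*x**4 + 20*x**2 + 40*x - 120)/60.

Since d/dx undoes antidifferentiation here, F'(x) = f(x) is required of F(x).
Check: d/dx[x*(25*x**5 - 16*x**4 + 20*x**2 + 40*x - 120)/60] = 5*x**5/2 - 4*x**4/3 + x**2 + 4*x/3 - 2, which equals f(x).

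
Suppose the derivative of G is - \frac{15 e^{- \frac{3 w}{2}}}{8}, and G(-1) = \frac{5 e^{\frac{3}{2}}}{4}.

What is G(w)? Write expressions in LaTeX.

Check a candidate G(w) by differentiating: d/dw[G] must match the given G'(w).
A general antiderivative is \frac{5 e^{- \frac{3 w}{2}}}{4} + C.
The condition gives C = \frac{5 e^{\frac{3}{2}}}{4} - (\frac{5 e^{\frac{3}{2}}}{4}) = 0.
So G(w) = \frac{5 e^{- \frac{3 w}{2}}}{4}.
Check: d/dw[\frac{5 e^{- \frac{3 w}{2}}}{4}] = - \frac{15 e^{- \frac{3 w}{2}}}{8} = G'(w).

G(w) = \frac{5 e^{- \frac{3 w}{2}}}{4}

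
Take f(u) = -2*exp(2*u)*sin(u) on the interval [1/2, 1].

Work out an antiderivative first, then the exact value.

Antiderivative: F(u) = 2*(-2*sin(u) + cos(u))*exp(2*u)/5; value = -4*exp(2)*sin(1)/5 - 2*exp(1)*cos(1/2)/5 + 4*exp(1)*sin(1/2)/5 + 2*exp(2)*cos(1)/5

An antiderivative F(u) passes only if d/du[F] lands on f(u) exactly.
F(u) = 2*(-2*sin(u) + cos(u))*exp(2*u)/5 is an antiderivative of f.
Check: d/du[2*(-2*sin(u) + cos(u))*exp(2*u)/5] = -2*exp(2*u)*sin(u) = f(u).
F(1) = -4*exp(2)*sin(1)/5 + 2*exp(2)*cos(1)/5; F(1/2) = -4*exp(1)*sin(1/2)/5 + 2*exp(1)*cos(1/2)/5.
Integral = F(1) - F(1/2) = -4*exp(2)*sin(1)/5 - 2*exp(1)*cos(1/2)/5 + 4*exp(1)*sin(1/2)/5 + 2*exp(2)*cos(1)/5.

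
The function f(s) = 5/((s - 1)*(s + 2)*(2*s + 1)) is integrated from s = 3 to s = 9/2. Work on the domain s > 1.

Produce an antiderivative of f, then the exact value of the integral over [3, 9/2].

Antiderivative: F(s) = -5*(2*log(2*s + 1) - log(s**2 + s - 2))/9; value = -5*log(10)/3 + 5*log(91/4)/9 + 10*log(7)/9

The denominator factors as (s - 1)*(s + 2)*(2*s + 1); partial fractions split f into directly integrable pieces: -20/(9*(2*s + 1)) + 5/(9*(s + 2)) + 5/(9*(s - 1)).
F(s) = -5*(2*log(2*s + 1) - log(s**2 + s - 2))/9 is an antiderivative of f.
Check: d/ds[-5*(2*log(2*s + 1) - log(s**2 + s - 2))/9] = 5/(2*s**3 + 3*s**2 - 3*s - 2), which equals f(s).
F(9/2) = -10*log(10)/9 + 5*log(91/4)/9; F(3) = -10*log(7)/9 + 5*log(10)/9.
Integral = F(9/2) - F(3) = -5*log(10)/3 + 5*log(91/4)/9 + 10*log(7)/9.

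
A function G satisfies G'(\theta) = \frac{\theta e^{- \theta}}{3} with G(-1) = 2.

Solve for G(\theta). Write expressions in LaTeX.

Recognize the product-rule pattern: G'(\theta) = u'v + uv' with u = - \frac{\theta}{3} - \frac{1}{3}, v = e^{- \theta}, so integration by parts undoes it.
A general antiderivative is \frac{\left(- \theta - 1\right) e^{- \theta}}{3} + C.
The condition gives C = 2 - (0) = 2.
So G(\theta) = \frac{\left(- \theta + 6 e^{\theta} - 1\right) e^{- \theta}}{3}.
Check: d/d\theta[\frac{\left(- \theta + 6 e^{\theta} - 1\right) e^{- \theta}}{3}] = \frac{\theta e^{- \theta}}{3} = G'(\theta).

G(\theta) = \frac{\left(- \theta + 6 e^{\theta} - 1\right) e^{- \theta}}{3}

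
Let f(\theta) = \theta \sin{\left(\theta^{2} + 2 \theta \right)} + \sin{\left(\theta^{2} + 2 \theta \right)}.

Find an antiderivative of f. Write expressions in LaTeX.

The substitution u = \theta^{2} + 2 \theta works: f is exactly (dF/du)*(du/d\theta) for that inner function.
Check: d/d\theta[- \frac{\cos{\left(\theta^{2} + 2 \theta \right)}}{2}] = \theta \sin{\left(\theta^{2} + 2 \theta \right)} + \sin{\left(\theta^{2} + 2 \theta \right)} = f(\theta).

An antiderivative is F(\theta) = - \frac{\cos{\left(\theta^{2} + 2 \theta \right)}}{2}.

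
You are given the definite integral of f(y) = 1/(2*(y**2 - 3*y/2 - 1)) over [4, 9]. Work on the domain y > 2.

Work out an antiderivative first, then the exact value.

Factor the denominator ((y - 2)*(2*y + 1)) and decompose: f = -2/(5*(2*y + 1)) + 1/(5*(y - 2)); each piece integrates to a log, atan, or power term.
F(y) = -(-log(y - 2) + log(y + 1/2))/5 is an antiderivative of f.
Check: d/dy[-(-log(y - 2) + log(y + 1/2))/5] = 1/(2*y**2 - 3*y - 2), which equals f(y).
F(9) = -log(19/2)/5 + log(7)/5; F(4) = -log(9/2)/5 + log(2)/5.
Integral = F(9) - F(4) = -log(19/2)/5 - log(2)/5 + log(9/2)/5 + log(7)/5.

Antiderivative: F(y) = -(-log(y - 2) + log(y + 1/2))/5; value = -log(19/2)/5 - log(2)/5 + log(9/2)/5 + log(7)/5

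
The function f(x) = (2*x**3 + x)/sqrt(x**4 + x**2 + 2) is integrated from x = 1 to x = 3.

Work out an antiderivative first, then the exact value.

Antiderivative: F(x) = sqrt(x**4 + x**2 + 2); value = -2 + 2*sqrt(23)

f matches the chain-rule pattern g'(h)*h' with inner function h(x) = x**4 + x**2 + 2; substituting u = h(x) collapses the integral.
F(x) = sqrt(x**4 + x**2 + 2) is an antiderivative of f.
Check: d/dx[sqrt(x**4 + x**2 + 2)] = (2*x**3 + x)/sqrt(x**4 + x**2 + 2) = f(x).
F(3) = 2*sqrt(23); F(1) = 2.
Integral = F(3) - F(1) = -2 + 2*sqrt(23).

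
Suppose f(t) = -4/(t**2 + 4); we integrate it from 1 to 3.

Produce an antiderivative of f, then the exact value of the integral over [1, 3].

A first test for any F(t): its t-derivative must equal f(t) identically.
F(t) = -2*atan(t/2) is an antiderivative of f.
Check: d/dt[-2*atan(t/2)] = -4/(t**2 + 4) = f(t).
F(3) = -2*atan(3/2); F(1) = -2*atan(1/2).
Integral = F(3) - F(1) = -2*atan(3/2) + 2*atan(1/2).

Antiderivative: F(t) = -2*atan(t/2); value = -2*atan(3/2) + 2*atan(1/2)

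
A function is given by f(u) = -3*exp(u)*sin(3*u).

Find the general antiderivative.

F(u) = -3*exp(u)*sin(3*u)/10 + 9*exp(u)*cos(3*u)/10 + C

Recover f(u) by differentiating a candidate F(u); any mismatch rules it out.
Check: d/du[-3*exp(u)*sin(3*u)/10 + 9*exp(u)*cos(3*u)/10] = -3*exp(u)*sin(3*u) = f(u).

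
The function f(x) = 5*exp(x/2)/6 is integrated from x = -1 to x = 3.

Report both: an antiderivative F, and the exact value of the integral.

Any candidate F(x) must reproduce f(x) exactly when differentiated.
F(x) = 5*exp(x/2)/3 is an antiderivative of f.
Check: d/dx[5*exp(x/2)/3] = 5*exp(x/2)/6 = f(x).
F(3) = 5*exp(3/2)/3; F(-1) = 5*exp(-1/2)/3.
Integral = F(3) - F(-1) = -5*exp(-1/2)/3 + 5*exp(3/2)/3.

Antiderivative: F(x) = 5*exp(x/2)/3; value = -5*exp(-1/2)/3 + 5*exp(3/2)/3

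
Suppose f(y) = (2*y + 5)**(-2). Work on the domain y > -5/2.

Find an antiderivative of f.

A candidate is checked by its d/dy: the result must match f(y).
Check: d/dy[-1/(2*(2*y + 5))] = 1/(4*y**2 + 20*y + 25), which equals f(y).

An antiderivative is F(y) = -1/(2*(2*y + 5)).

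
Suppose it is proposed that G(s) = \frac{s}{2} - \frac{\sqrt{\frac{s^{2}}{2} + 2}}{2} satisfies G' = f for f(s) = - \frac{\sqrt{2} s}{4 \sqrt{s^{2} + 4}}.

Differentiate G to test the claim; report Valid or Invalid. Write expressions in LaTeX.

d/ds[G] = \frac{- \sqrt{2} s + 2 \sqrt{s^{2} + 4}}{4 \sqrt{s^{2} + 4}}
d/ds[G] - f(s) = \frac{1}{2} != 0.

Invalid: d/ds[G] - f = \frac{1}{2}, which is not 0.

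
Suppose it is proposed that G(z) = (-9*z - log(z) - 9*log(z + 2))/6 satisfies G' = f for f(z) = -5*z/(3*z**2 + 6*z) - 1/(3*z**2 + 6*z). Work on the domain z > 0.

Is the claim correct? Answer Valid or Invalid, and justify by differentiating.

Invalid: d/dz[G] - f = -3/2, which is not 0.

d/dz[G] = (-9*z**2 - 28*z - 2)/(6*z**2 + 12*z)
d/dz[G] - f(z) = -3/2 != 0.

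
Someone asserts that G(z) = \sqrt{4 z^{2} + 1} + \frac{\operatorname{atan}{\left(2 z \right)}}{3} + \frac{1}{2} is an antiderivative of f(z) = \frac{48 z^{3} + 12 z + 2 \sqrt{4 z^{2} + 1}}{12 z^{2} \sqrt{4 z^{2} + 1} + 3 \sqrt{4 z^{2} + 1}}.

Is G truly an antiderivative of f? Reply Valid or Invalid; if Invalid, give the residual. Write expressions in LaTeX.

Valid - differentiating G returns exactly f.

d/dz[G] = \frac{48 z^{3} + 12 z + 2 \sqrt{4 z^{2} + 1}}{12 z^{2} \sqrt{4 z^{2} + 1} + 3 \sqrt{4 z^{2} + 1}}
This equals f(z) exactly, so the claim holds.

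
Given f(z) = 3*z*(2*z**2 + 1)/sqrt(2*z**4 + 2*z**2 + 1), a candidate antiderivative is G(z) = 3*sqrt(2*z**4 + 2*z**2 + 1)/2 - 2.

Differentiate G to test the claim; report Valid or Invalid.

Valid. The derivative of G reproduces f.

d/dz[G] = (6*z**3 + 3*z)/sqrt(2*z**4 + 2*z**2 + 1)
This equals f(z) exactly, so the claim holds.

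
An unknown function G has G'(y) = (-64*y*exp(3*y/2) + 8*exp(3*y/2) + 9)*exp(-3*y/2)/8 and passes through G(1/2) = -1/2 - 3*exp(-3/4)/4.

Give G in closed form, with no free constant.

G(y) = -4*y**2 + y - 3*exp(-3*y/2)/4

A first test for any G(y): its y-derivative must equal the given G'(y).
A general antiderivative is -4*y**2 + y - 3*exp(-3*y/2)/4 + C.
The condition gives C = -1/2 - 3*exp(-3/4)/4 - (-1/2 - 3*exp(-3/4)/4) = 0.
So G(y) = -4*y**2 + y - 3*exp(-3*y/2)/4.
Check: d/dy[-4*y**2 + y - 3*exp(-3*y/2)/4] = (-64*y*exp(3*y/2) + 8*exp(3*y/2) + 9)*exp(-3*y/2)/8 = G'(y).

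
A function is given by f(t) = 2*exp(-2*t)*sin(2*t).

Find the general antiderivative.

Whatever form F(t) takes, F'(t) = f(t) is non-negotiable.
Check: d/dt[-(sin(2*t) + cos(2*t))*exp(-2*t)/2] = 2*exp(-2*t)*sin(2*t) = f(t).

F(t) = -(sin(2*t) + cos(2*t))*exp(-2*t)/2 + C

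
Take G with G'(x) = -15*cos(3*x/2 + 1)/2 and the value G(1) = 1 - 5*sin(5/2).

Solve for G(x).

The proposed G(x) is checked by its d/dx: the result must match the given G'(x).
A general antiderivative is -5*sin(3*x/2 + 1) + C.
The condition gives C = 1 - 5*sin(5/2) - (-5*sin(5/2)) = 1.
So G(x) = 1 - 5*sin(3*x/2 + 1).
Check: d/dx[1 - 5*sin(3*x/2 + 1)] = -15*cos(3*x/2 + 1)/2 = G'(x).

G(x) = 1 - 5*sin(3*x/2 + 1)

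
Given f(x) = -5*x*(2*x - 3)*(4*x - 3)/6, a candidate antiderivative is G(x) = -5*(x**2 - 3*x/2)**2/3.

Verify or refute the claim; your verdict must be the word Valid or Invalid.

d/dx[G] = -20*x**3/3 + 15*x**2 - 15*x/2
This equals f(x) exactly, so the claim holds.

Valid - differentiating G returns exactly f.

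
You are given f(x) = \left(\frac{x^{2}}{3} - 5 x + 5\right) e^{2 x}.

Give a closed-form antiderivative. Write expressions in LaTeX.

Recognize the product-rule pattern: f = u'v + uv' with u = \frac{x^{2}}{6} - \frac{8 x}{3} + \frac{23}{6}, v = e^{2 x}, so integration by parts undoes it.
Check: d/dx[\frac{\left(x^{2} - 16 x + 23\right) e^{2 x}}{6}] = \frac{x^{2} e^{2 x}}{3} - 5 x e^{2 x} + 5 e^{2 x}, which equals f(x).

An antiderivative is F(x) = \frac{\left(x^{2} - 16 x + 23\right) e^{2 x}}{6}.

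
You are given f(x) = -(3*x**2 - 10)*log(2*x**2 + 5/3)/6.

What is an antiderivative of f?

Check any antiderivative F(x) by computing F'(x) and comparing it with f(x).
Check: d/dx[-x**3*log(2*x**2 + 5/3)/6 + x**3/9 + 5*x*log(2*x**2 + 5/3)/3 - 65*x/18 + 65*sqrt(30)*atan(sqrt(30)*x/5)/108] = -x**2*log(2*x**2 + 5/3)/2 + 5*log(2*x**2 + 5/3)/3, which equals f(x).

An antiderivative is F(x) = -x**3*log(2*x**2 + 5/3)/6 + x**3/9 + 5*x*log(2*x**2 + 5/3)/3 - 65*x/18 + 65*sqrt(30)*atan(sqrt(30)*x/5)/108.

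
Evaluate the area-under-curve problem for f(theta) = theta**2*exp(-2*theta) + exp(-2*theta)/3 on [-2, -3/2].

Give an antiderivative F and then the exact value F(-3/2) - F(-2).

Antiderivative: F(theta) = (-6*theta**2 - 6*theta - 5)*exp(-2*theta)/12; value = -19*exp(3)/24 + 17*exp(4)/12

f has the shape u'v + uv' for u = -theta**2/2 - theta/2 - 5/12 and v = exp(-2*theta) — it is the derivative of the product u*v.
F(theta) = (-6*theta**2 - 6*theta - 5)*exp(-2*theta)/12 is an antiderivative of f.
Check: d/dtheta[(-6*theta**2 - 6*theta - 5)*exp(-2*theta)/12] = (3*theta**2 + 1)*exp(-2*theta)/3, which equals f(theta).
F(-3/2) = -19*exp(3)/24; F(-2) = -17*exp(4)/12.
Integral = F(-3/2) - F(-2) = -19*exp(3)/24 + 17*exp(4)/12.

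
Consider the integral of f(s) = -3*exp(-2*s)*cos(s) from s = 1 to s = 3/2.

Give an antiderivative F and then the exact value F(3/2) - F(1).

A candidate is checked by its d/ds: the result must match f(s).
F(s) = 3*(-sin(s) + 2*cos(s))*exp(-2*s)/5 is an antiderivative of f.
Check: d/ds[3*(-sin(s) + 2*cos(s))*exp(-2*s)/5] = -3*exp(-2*s)*cos(s) = f(s).
F(3/2) = -3*exp(-3)*sin(3/2)/5 + 6*exp(-3)*cos(3/2)/5; F(1) = -3*exp(-2)*sin(1)/5 + 6*exp(-2)*cos(1)/5.
Integral = F(3/2) - F(1) = -6*exp(-2)*cos(1)/5 - 3*exp(-3)*sin(3/2)/5 + 6*exp(-3)*cos(3/2)/5 + 3*exp(-2)*sin(1)/5.

Antiderivative: F(s) = 3*(-sin(s) + 2*cos(s))*exp(-2*s)/5; value = -6*exp(-2)*cos(1)/5 - 3*exp(-3)*sin(3/2)/5 + 6*exp(-3)*cos(3/2)/5 + 3*exp(-2)*sin(1)/5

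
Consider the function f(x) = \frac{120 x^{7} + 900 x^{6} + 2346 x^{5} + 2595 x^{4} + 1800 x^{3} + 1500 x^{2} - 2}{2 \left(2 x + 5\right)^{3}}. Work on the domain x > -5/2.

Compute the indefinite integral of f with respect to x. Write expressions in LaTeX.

A first test for any F(x): its x-derivative must equal f(x) identically.
Check: d/dx[\frac{3 x^{5}}{2} + 2 x^{3} + \frac{1}{4 \left(2 x + 5\right)^{2}}] = \frac{120 x^{7} + 900 x^{6} + 2346 x^{5} + 2595 x^{4} + 1800 x^{3} + 1500 x^{2} - 2}{16 x^{3} + 120 x^{2} + 300 x + 250}, which equals f(x).

F(x) = \frac{3 x^{5}}{2} + 2 x^{3} + \frac{1}{4 \left(2 x + 5\right)^{2}} + C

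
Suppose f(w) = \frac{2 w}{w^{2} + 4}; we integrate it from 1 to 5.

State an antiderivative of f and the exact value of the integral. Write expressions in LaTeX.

f matches the chain-rule pattern g'(h)*h' with inner function h(w) = w^{2} + 4; substituting u = h(w) collapses the integral.
F(w) = \log{\left(w^{2} + 4 \right)} is an antiderivative of f.
Check: d/dw[\log{\left(w^{2} + 4 \right)}] = \frac{2 w}{w^{2} + 4} = f(w).
F(5) = \log{\left(29 \right)}; F(1) = \log{\left(5 \right)}.
Integral = F(5) - F(1) = - \log{\left(5 \right)} + \log{\left(29 \right)}.

Antiderivative: F(w) = \log{\left(w^{2} + 4 \right)}; value = - \log{\left(5 \right)} + \log{\left(29 \right)}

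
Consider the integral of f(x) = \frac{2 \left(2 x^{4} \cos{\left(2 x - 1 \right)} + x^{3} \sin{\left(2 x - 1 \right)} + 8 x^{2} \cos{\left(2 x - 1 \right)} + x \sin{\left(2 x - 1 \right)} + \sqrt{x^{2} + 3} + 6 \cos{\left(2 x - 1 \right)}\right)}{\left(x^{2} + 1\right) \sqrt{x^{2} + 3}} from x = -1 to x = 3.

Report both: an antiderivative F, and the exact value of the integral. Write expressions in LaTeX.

Antiderivative: F(x) = 2 \left(\sqrt{x^{2} + 3} \sin{\left(2 x - 1 \right)} + \operatorname{atan}{\left(x \right)}\right); value = 4 \sqrt{3} \sin{\left(5 \right)} + 4 \sin{\left(3 \right)} + \frac{\pi}{2} + 2 \operatorname{atan}{\left(3 \right)}

A candidate is checked by its d/dx: the result must match f(x).
F(x) = 2 \left(\sqrt{x^{2} + 3} \sin{\left(2 x - 1 \right)} + \operatorname{atan}{\left(x \right)}\right) is an antiderivative of f.
Check: d/dx[2 \left(\sqrt{x^{2} + 3} \sin{\left(2 x - 1 \right)} + \operatorname{atan}{\left(x \right)}\right)] = \frac{4 x^{4} \cos{\left(2 x - 1 \right)} + 2 x^{3} \sin{\left(2 x - 1 \right)} + 16 x^{2} \cos{\left(2 x - 1 \right)} + 2 x \sin{\left(2 x - 1 \right)} + 2 \sqrt{x^{2} + 3} + 12 \cos{\left(2 x - 1 \right)}}{x^{2} \sqrt{x^{2} + 3} + \sqrt{x^{2} + 3}}, which equals f(x).
F(3) = 4 \sqrt{3} \sin{\left(5 \right)} + 2 \operatorname{atan}{\left(3 \right)}; F(-1) = - \frac{\pi}{2} - 4 \sin{\left(3 \right)}.
Integral = F(3) - F(-1) = 4 \sqrt{3} \sin{\left(5 \right)} + 4 \sin{\left(3 \right)} + \frac{\pi}{2} + 2 \operatorname{atan}{\left(3 \right)}.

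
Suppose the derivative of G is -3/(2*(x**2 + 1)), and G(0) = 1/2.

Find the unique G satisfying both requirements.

G(x) = 1/2 - 3*atan(x)/2

The proposed G(x) is checked by its d/dx: the result must match the given G'(x).
A general antiderivative is -3*atan(x)/2 + C.
The condition gives C = 1/2 - (0) = 1/2.
So G(x) = 1/2 - 3*atan(x)/2.
Check: d/dx[1/2 - 3*atan(x)/2] = -3/(2*x**2 + 2), which equals G'(x).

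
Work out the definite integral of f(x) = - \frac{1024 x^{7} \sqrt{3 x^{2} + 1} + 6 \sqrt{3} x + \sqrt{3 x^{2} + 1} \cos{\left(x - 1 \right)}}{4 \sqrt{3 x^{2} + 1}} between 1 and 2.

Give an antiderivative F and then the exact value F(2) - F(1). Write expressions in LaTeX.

Differentiate the proposed F(x) back; it has to land on f(x) exactly.
F(x) = \frac{- 128 x^{8} - 2 \sqrt{3} \sqrt{3 x^{2} + 1} - \sin{\left(x - 1 \right)}}{4} is an antiderivative of f.
Check: d/dx[\frac{- 128 x^{8} - 2 \sqrt{3} \sqrt{3 x^{2} + 1} - \sin{\left(x - 1 \right)}}{4}] = \frac{- 1024 x^{7} \sqrt{3 x^{2} + 1} - 6 \sqrt{3} x - \sqrt{3 x^{2} + 1} \cos{\left(x - 1 \right)}}{4 \sqrt{3 x^{2} + 1}}, which equals f(x).
F(2) = -8192 - \frac{\sqrt{39}}{2} - \frac{\sin{\left(1 \right)}}{4}; F(1) = -32 - \sqrt{3}.
Integral = F(2) - F(1) = -8160 - \frac{\sqrt{39}}{2} - \frac{\sin{\left(1 \right)}}{4} + \sqrt{3}.

Antiderivative: F(x) = \frac{- 128 x^{8} - 2 \sqrt{3} \sqrt{3 x^{2} + 1} - \sin{\left(x - 1 \right)}}{4}; value = -8160 - \frac{\sqrt{39}}{2} - \frac{\sin{\left(1 \right)}}{4} + \sqrt{3}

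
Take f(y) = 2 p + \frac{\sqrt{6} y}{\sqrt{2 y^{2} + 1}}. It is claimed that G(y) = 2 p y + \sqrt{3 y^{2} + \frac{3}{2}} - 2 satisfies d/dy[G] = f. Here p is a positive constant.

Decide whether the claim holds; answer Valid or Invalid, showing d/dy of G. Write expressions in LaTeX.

d/dy[G] = \frac{2 p \sqrt{2 y^{2} + 1} + \sqrt{6} y}{\sqrt{2 y^{2} + 1}}
This equals f(y) exactly, so the claim holds.

Valid: G'(y) = f(y).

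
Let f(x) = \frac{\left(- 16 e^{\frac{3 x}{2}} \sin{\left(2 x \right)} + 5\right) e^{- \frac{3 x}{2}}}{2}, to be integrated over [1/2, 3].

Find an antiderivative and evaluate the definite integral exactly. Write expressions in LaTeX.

Antiderivative: F(x) = \frac{\left(12 e^{\frac{3 x}{2}} \cos{\left(2 x \right)} - 5\right) e^{- \frac{3 x}{2}}}{3}; value = - 4 \cos{\left(1 \right)} - \frac{5}{3 e^{\frac{9}{2}}} + \frac{5}{3 e^{\frac{3}{4}}} + 4 \cos{\left(6 \right)}

Differentiate the proposed F(x) back; it has to land on f(x) exactly.
F(x) = \frac{\left(12 e^{\frac{3 x}{2}} \cos{\left(2 x \right)} - 5\right) e^{- \frac{3 x}{2}}}{3} is an antiderivative of f.
Check: d/dx[\frac{\left(12 e^{\frac{3 x}{2}} \cos{\left(2 x \right)} - 5\right) e^{- \frac{3 x}{2}}}{3}] = \frac{\left(- 16 e^{\frac{3 x}{2}} \sin{\left(2 x \right)} + 5\right) e^{- \frac{3 x}{2}}}{2} = f(x).
F(3) = - \frac{5}{3 e^{\frac{9}{2}}} + 4 \cos{\left(6 \right)}; F(1/2) = - \frac{5}{3 e^{\frac{3}{4}}} + 4 \cos{\left(1 \right)}.
Integral = F(3) - F(1/2) = - 4 \cos{\left(1 \right)} - \frac{5}{3 e^{\frac{9}{2}}} + \frac{5}{3 e^{\frac{3}{4}}} + 4 \cos{\left(6 \right)}.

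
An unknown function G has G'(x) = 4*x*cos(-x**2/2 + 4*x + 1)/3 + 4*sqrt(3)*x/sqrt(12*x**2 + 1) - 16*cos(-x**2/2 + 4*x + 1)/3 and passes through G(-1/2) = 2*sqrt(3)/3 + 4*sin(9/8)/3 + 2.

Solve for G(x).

G(x) = -(-sqrt(3)*sqrt(12*x**2 + 1) + 4*sin(-x**2/2 + 4*x + 1) - 6)/3

Integrate term by term and add the pieces.
A general antiderivative is sqrt(4*x**2 + 1/3) - 4*sin(-x**2/2 + 4*x + 1)/3 + C.
The condition gives C = 2*sqrt(3)/3 + 4*sin(9/8)/3 + 2 - (2*sqrt(3)/3 + 4*sin(9/8)/3) = 2.
So G(x) = -(-sqrt(3)*sqrt(12*x**2 + 1) + 4*sin(-x**2/2 + 4*x + 1) - 6)/3.
Check: d/dx[-(-sqrt(3)*sqrt(12*x**2 + 1) + 4*sin(-x**2/2 + 4*x + 1) - 6)/3] = (4*x*sqrt(12*x**2 + 1)*cos(-x**2/2 + 4*x + 1) + 12*sqrt(3)*x - 16*sqrt(12*x**2 + 1)*cos(-x**2/2 + 4*x + 1))/(3*sqrt(12*x**2 + 1)), which equals G'(x).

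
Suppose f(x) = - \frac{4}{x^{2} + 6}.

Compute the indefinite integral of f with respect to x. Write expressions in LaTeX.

F(x) = - \frac{2 \sqrt{6} \operatorname{atan}{\left(\frac{\sqrt{6} x}{6} \right)}}{3} + C

An antiderivative F(x) passes only if d/dx[F] lands on f(x) exactly.
Check: d/dx[- \frac{2 \sqrt{6} \operatorname{atan}{\left(\frac{\sqrt{6} x}{6} \right)}}{3}] = - \frac{4}{x^{2} + 6} = f(x).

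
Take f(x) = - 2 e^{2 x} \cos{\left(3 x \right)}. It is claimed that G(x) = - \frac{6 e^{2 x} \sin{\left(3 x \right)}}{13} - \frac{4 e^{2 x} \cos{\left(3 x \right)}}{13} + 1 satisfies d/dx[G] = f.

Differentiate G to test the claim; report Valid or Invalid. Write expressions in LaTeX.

Valid - differentiating G returns exactly f.

d/dx[G] = - 2 e^{2 x} \cos{\left(3 x \right)}
This equals f(x) exactly, so the claim holds.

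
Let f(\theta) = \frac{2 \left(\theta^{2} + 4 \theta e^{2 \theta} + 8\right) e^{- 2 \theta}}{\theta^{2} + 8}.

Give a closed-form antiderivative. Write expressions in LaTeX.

An antiderivative is F(\theta) = \left(4 e^{2 \theta} \log{\left(\frac{\theta^{2}}{2} + 4 \right)} - 1\right) e^{- 2 \theta}.

A first test for any F(\theta): its \theta-derivative must equal f(\theta) identically.
Check: d/d\theta[\left(4 e^{2 \theta} \log{\left(\frac{\theta^{2}}{2} + 4 \right)} - 1\right) e^{- 2 \theta}] = \frac{2 \theta^{2} + 8 \theta e^{2 \theta} + 16}{\theta^{2} e^{2 \theta} + 8 e^{2 \theta}}, which equals f(\theta).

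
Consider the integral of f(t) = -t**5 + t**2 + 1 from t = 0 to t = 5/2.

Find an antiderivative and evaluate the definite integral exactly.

Integrate term by term and add the pieces.
F(t) = t*(-t**5 + 2*t**2 + 6)/6 is an antiderivative of f.
Check: d/dt[t*(-t**5 + 2*t**2 + 6)/6] = -t**5 + t**2 + 1 = f(t).
F(5/2) = -12665/384; F(0) = 0.
Integral = F(5/2) - F(0) = -12665/384.

Antiderivative: F(t) = t*(-t**5 + 2*t**2 + 6)/6; value = -12665/384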